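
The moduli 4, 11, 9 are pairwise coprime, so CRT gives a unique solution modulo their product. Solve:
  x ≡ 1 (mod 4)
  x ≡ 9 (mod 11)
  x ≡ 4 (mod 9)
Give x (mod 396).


Moduli 4, 11, 9 are pairwise coprime; by CRT there is a unique solution modulo M = 4 · 11 · 9 = 396.
Solve pairwise, accumulating the modulus:
  Start with x ≡ 1 (mod 4).
  Combine with x ≡ 9 (mod 11): since gcd(4, 11) = 1, we get a unique residue mod 44.
    Write x = 1 + 4·t and substitute into x ≡ 9 (mod 11): 4·t ≡ 9 − 1 = 8 (mod 11).
    The inverse of 4 mod 11 is 3 (since 4·3 = 12 = 1·11 + 1), so t ≡ 3·8 = 24 ≡ 2 (mod 11).
    Then x = 1 + 4·2 = 9, valid modulo lcm(4, 11) = 44: x ≡ 9 (mod 44).
  Combine with x ≡ 4 (mod 9): since gcd(44, 9) = 1, we get a unique residue mod 396.
    Write x = 9 + 44·t and substitute into x ≡ 4 (mod 9): 44·t ≡ 4 − 9 = -5 (mod 9).
    Reduce coefficients mod 9: 8·t ≡ 4 (mod 9).
    The inverse of 8 mod 9 is 8 (since 8·8 = 64 = 7·9 + 1), so t ≡ 8·4 = 32 ≡ 5 (mod 9).
    Then x = 9 + 44·5 = 229, valid modulo lcm(44, 9) = 396: x ≡ 229 (mod 396).
Verify: 229 mod 4 = 1 ✓, 229 mod 11 = 9 ✓, 229 mod 9 = 4 ✓.

x ≡ 229 (mod 396).


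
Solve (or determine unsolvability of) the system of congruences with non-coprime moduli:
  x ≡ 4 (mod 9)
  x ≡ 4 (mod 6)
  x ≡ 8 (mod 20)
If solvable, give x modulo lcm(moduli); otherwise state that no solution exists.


Moduli 9, 6, 20 are not pairwise coprime, so CRT works modulo lcm(m_i) when all pairwise compatibility conditions hold.
Pairwise compatibility: gcd(m_i, m_j) must divide a_i - a_j for every pair.
Merge one congruence at a time:
  Start: x ≡ 4 (mod 9).
  Combine with x ≡ 4 (mod 6): gcd(9, 6) = 3; 4 - 4 = 0, which IS divisible by 3, so compatible.
    Write x = 4 + 9·t and substitute into x ≡ 4 (mod 6): 9·t ≡ 4 − 4 = 0 (mod 6).
    Divide the congruence (and modulus) by g = 3: 3·t ≡ 0 (mod 2).
    Reduce coefficients mod 2: 1·t ≡ 0 (mod 2).
    So t ≡ 0 (mod 2).
    Then x = 4 + 9·0 = 4, valid modulo lcm(9, 6) = 18: x ≡ 4 (mod 18).
  Combine with x ≡ 8 (mod 20): gcd(18, 20) = 2; 8 - 4 = 4, which IS divisible by 2, so compatible.
    Write x = 4 + 18·t and substitute into x ≡ 8 (mod 20): 18·t ≡ 8 − 4 = 4 (mod 20).
    Divide the congruence (and modulus) by g = 2: 9·t ≡ 2 (mod 10).
    The inverse of 9 mod 10 is 9 (since 9·9 = 81 = 8·10 + 1), so t ≡ 9·2 = 18 ≡ 8 (mod 10).
    Then x = 4 + 18·8 = 148, valid modulo lcm(18, 20) = 180: x ≡ 148 (mod 180).
Verify: 148 mod 9 = 4, 148 mod 6 = 4, 148 mod 20 = 8.

x ≡ 148 (mod 180).


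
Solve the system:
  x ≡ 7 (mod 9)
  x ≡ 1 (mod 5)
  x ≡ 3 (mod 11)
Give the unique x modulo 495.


Moduli 9, 5, 11 are pairwise coprime; by CRT there is a unique solution modulo M = 9 · 5 · 11 = 495.
Solve pairwise, accumulating the modulus:
  Start with x ≡ 7 (mod 9).
  Combine with x ≡ 1 (mod 5): since gcd(9, 5) = 1, we get a unique residue mod 45.
    Write x = 7 + 9·t and substitute into x ≡ 1 (mod 5): 9·t ≡ 1 − 7 = -6 (mod 5).
    Reduce coefficients mod 5: 4·t ≡ 4 (mod 5).
    The inverse of 4 mod 5 is 4 (since 4·4 = 16 = 3·5 + 1), so t ≡ 4·4 = 16 ≡ 1 (mod 5).
    Then x = 7 + 9·1 = 16, valid modulo lcm(9, 5) = 45: x ≡ 16 (mod 45).
  Combine with x ≡ 3 (mod 11): since gcd(45, 11) = 1, we get a unique residue mod 495.
    Write x = 16 + 45·t and substitute into x ≡ 3 (mod 11): 45·t ≡ 3 − 16 = -13 (mod 11).
    Reduce coefficients mod 11: 1·t ≡ 9 (mod 11).
    So t ≡ 9 (mod 11).
    Then x = 16 + 45·9 = 421, valid modulo lcm(45, 11) = 495: x ≡ 421 (mod 495).
Verify: 421 mod 9 = 7 ✓, 421 mod 5 = 1 ✓, 421 mod 11 = 3 ✓.

x ≡ 421 (mod 495).


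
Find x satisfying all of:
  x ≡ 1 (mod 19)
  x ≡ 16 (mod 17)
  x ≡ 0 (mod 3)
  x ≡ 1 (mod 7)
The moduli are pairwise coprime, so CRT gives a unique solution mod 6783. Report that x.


Product of moduli M = 19 · 17 · 3 · 7 = 6783.
Merge one congruence at a time:
  Start: x ≡ 1 (mod 19).
  Combine with x ≡ 16 (mod 17); new modulus lcm = 323.
    Write x = 1 + 19·t and substitute into x ≡ 16 (mod 17): 19·t ≡ 16 − 1 = 15 (mod 17).
    Reduce coefficients mod 17: 2·t ≡ 15 (mod 17).
    The inverse of 2 mod 17 is 9 (since 2·9 = 18 = 1·17 + 1), so t ≡ 9·15 = 135 ≡ 16 (mod 17).
    Then x = 1 + 19·16 = 305, valid modulo lcm(19, 17) = 323: x ≡ 305 (mod 323).
  Combine with x ≡ 0 (mod 3); new modulus lcm = 969.
    Write x = 305 + 323·t and substitute into x ≡ 0 (mod 3): 323·t ≡ 0 − 305 = -305 (mod 3).
    Reduce coefficients mod 3: 2·t ≡ 1 (mod 3).
    The inverse of 2 mod 3 is 2 (since 2·2 = 4 = 1·3 + 1), so t ≡ 2·1 = 2 ≡ 2 (mod 3).
    Then x = 305 + 323·2 = 951, valid modulo lcm(323, 3) = 969: x ≡ 951 (mod 969).
  Combine with x ≡ 1 (mod 7); new modulus lcm = 6783.
    Write x = 951 + 969·t and substitute into x ≡ 1 (mod 7): 969·t ≡ 1 − 951 = -950 (mod 7).
    Reduce coefficients mod 7: 3·t ≡ 2 (mod 7).
    The inverse of 3 mod 7 is 5 (since 3·5 = 15 = 2·7 + 1), so t ≡ 5·2 = 10 ≡ 3 (mod 7).
    Then x = 951 + 969·3 = 3858, valid modulo lcm(969, 7) = 6783: x ≡ 3858 (mod 6783).
Verify against each original: 3858 mod 19 = 1, 3858 mod 17 = 16, 3858 mod 3 = 0, 3858 mod 7 = 1.

x ≡ 3858 (mod 6783).


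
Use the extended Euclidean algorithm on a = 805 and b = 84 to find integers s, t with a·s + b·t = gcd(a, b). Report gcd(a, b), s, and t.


Euclidean algorithm on (805, 84) — divide until remainder is 0:
  805 = 9 · 84 + 49
  84 = 1 · 49 + 35
  49 = 1 · 35 + 14
  35 = 2 · 14 + 7
  14 = 2 · 7 + 0
gcd(805, 84) = 7.
Track Bezout coefficients alongside the remainders: start with r₀ = 805 = a·1 + b·0 (s = 1, t = 0) and r₁ = 84 = a·0 + b·1 (s = 0, t = 1); each new remainder r_{k+1} = r_{k-1} − q_k·r_k inherits s_{k+1} = s_{k-1} − q_k·s_k, t_{k+1} = t_{k-1} − q_k·t_k, so r_k = a·s_k + b·t_k at every step:
  q = 9: r = 49, s = 1 − 9·0 = 1, t = 0 − 9·1 = -9  (check: 805·1 + 84·(-9) = 49)
  q = 1: r = 35, s = 0 − 1·1 = -1, t = 1 − 1·(-9) = 10  (check: 805·(-1) + 84·10 = 35)
  q = 1: r = 14, s = 1 − 1·(-1) = 2, t = -9 − 1·10 = -19  (check: 805·2 + 84·(-19) = 14)
  q = 2: r = 7, s = -1 − 2·2 = -5, t = 10 − 2·(-19) = 48  (check: 805·(-5) + 84·48 = 7)
The row with r = 7 (the gcd) gives the Bezout coefficients s = -5, t = 48.
Result: 805 · (-5) + 84 · (48) = 7.

gcd(805, 84) = 7; s = -5, t = 48 (check: 805·(-5) + 84·48 = 7).


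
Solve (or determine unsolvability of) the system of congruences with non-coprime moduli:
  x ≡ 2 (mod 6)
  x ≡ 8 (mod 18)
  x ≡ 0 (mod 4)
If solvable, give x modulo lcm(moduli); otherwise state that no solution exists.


Moduli 6, 18, 4 are not pairwise coprime, so CRT works modulo lcm(m_i) when all pairwise compatibility conditions hold.
Pairwise compatibility: gcd(m_i, m_j) must divide a_i - a_j for every pair.
Merge one congruence at a time:
  Start: x ≡ 2 (mod 6).
  Combine with x ≡ 8 (mod 18): gcd(6, 18) = 6; 8 - 2 = 6, which IS divisible by 6, so compatible.
    Write x = 2 + 6·t and substitute into x ≡ 8 (mod 18): 6·t ≡ 8 − 2 = 6 (mod 18).
    Divide the congruence (and modulus) by g = 6: 1·t ≡ 1 (mod 3).
    So t ≡ 1 (mod 3).
    Then x = 2 + 6·1 = 8, valid modulo lcm(6, 18) = 18: x ≡ 8 (mod 18).
  Combine with x ≡ 0 (mod 4): gcd(18, 4) = 2; 0 - 8 = -8, which IS divisible by 2, so compatible.
    Write x = 8 + 18·t and substitute into x ≡ 0 (mod 4): 18·t ≡ 0 − 8 = -8 (mod 4).
    Divide the congruence (and modulus) by g = 2: 9·t ≡ -4 (mod 2).
    Reduce coefficients mod 2: 1·t ≡ 0 (mod 2).
    So t ≡ 0 (mod 2).
    Then x = 8 + 18·0 = 8, valid modulo lcm(18, 4) = 36: x ≡ 8 (mod 36).
Verify: 8 mod 6 = 2, 8 mod 18 = 8, 8 mod 4 = 0.

x ≡ 8 (mod 36).


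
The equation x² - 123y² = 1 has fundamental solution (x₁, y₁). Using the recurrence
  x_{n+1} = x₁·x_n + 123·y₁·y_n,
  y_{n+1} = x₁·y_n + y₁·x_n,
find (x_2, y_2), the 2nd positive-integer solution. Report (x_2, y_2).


Step 1: Find the fundamental solution (x₁, y₁) of x² - 123y² = 1.
  Expand √123 as a continued fraction. a₀ = ⌊√123⌋ = 11; iterate m_{k+1} = d_k·a_k − m_k, d_{k+1} = (123 − m_{k+1}²)/d_k, a_{k+1} = ⌊(a₀ + m_{k+1})/d_{k+1}⌋ (starting m₀ = 0, d₀ = 1), with convergents p_k = a_k·p_{k-1} + p_{k-2}, q_k = a_k·q_{k-1} + q_{k-2} (p₋₁ = 1, q₋₁ = 0):
  k = 0: a₀ = 11; p₀/q₀ = 11/1; p₀² − 123·q₀² = 121 − 123 = -2.
  k = 1: m = 11, d = 2, a = ⌊(11 + 11)/2⌋ = 11; p/q = (11·11 + 1)/(11·1 + 0) = 122/11; p² − 123·q² = 14884 − 14883 = 1.
  The first convergent with p² − 123·q² = 1 gives the fundamental solution (x₁, y₁) = (122, 11).
Step 2: Apply the recurrence (x_{n+1}, y_{n+1}) = (x₁x_n + 123y₁y_n, x₁y_n + y₁x_n) repeatedly.
  From (x_1, y_1) = (122, 11): x_2 = 122·122 + 123·11·11 = 29767; y_2 = 122·11 + 11·122 = 2684.
Step 3: Verify x_2² - 123·y_2² = 886074289 - 886074288 = 1 (should be 1). ✓

(x_1, y_1) = (122, 11); (x_2, y_2) = (29767, 2684).


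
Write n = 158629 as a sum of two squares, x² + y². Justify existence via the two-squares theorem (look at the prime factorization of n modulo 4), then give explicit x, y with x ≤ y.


Step 1: Factor n = 158629 = 41 · 53 · 73.
Step 2: Check the mod-4 condition on each prime factor: 41 ≡ 1 (mod 4), exponent 1; 53 ≡ 1 (mod 4), exponent 1; 73 ≡ 1 (mod 4), exponent 1.
All primes ≡ 3 (mod 4) appear to even exponent (or don't appear), so by the two-squares theorem n IS expressible as a sum of two squares.
Step 3: Build a representation. Here n = 41 · 53 · 73 is a product of primes ≡ 1 (mod 4). Each prime p ≡ 1 (mod 4) is itself a sum of two squares; find a² by testing p − a² for a perfect square:
  41: 41 − 1² = 40, 41 − 2² = 37, 41 − 3² = 32, 41 − 4² = 25 = 5² ⇒ 41 = 4² + 5².
  53: 53 − 1² = 52, 53 − 2² = 49 = 7² ⇒ 53 = 2² + 7².
  73: 73 − 1² = 72, 73 − 2² = 69, 73 − 3² = 64 = 8² ⇒ 73 = 3² + 8².
  Combine using the Brahmagupta–Fibonacci identity (a² + b²)(c² + d²) = (ac − bd)² + (ad + bc)² = (ac + bd)² + (ad − bc)²:
  41 · 53 = 2173: from (4² + 5²)(2² + 7²), take (4·2 − 5·7, 4·7 + 5·2) = (8 − 35, 28 + 10) = (-27, 38); dropping signs (only squares matter) gives (27, 38); check 27² + 38² = 729 + 1444 = 2173 ✓.
  2173 · 73 = 158629: from (27² + 38²)(3² + 8²), take (27·3 − 38·8, 27·8 + 38·3) = (81 − 304, 216 + 114) = (-223, 330); dropping signs (only squares matter) gives (223, 330); check 223² + 330² = 49729 + 108900 = 158629 ✓.
Step 4: Order so x ≤ y and verify: 223² + 330² = 49729 + 108900 = 158629 = n. ✓

n = 158629 = 223² + 330² (one valid representation with x ≤ y).


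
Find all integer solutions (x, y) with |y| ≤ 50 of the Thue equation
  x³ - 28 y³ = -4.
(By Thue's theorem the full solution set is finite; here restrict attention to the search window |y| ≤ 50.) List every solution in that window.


The equation is x³ - 28y³ = -4. For fixed y, x³ = 28·y³ − 4, so a solution requires the RHS to be a perfect cube.
Strategy: iterate y from -50 to 50, compute RHS = 28·y³ − 4, and check whether it is a (positive or negative) perfect cube.
Check small values of y:
  y = 0: RHS = -4 is not a perfect cube.
  y = 1: RHS = 24 is not a perfect cube.
  y = -1: RHS = -32 is not a perfect cube.
  y = 2: RHS = 220 is not a perfect cube.
  y = -2: RHS = -228 is not a perfect cube.
  y = 3: RHS = 752 is not a perfect cube.
  y = -3: RHS = -760 is not a perfect cube.
Continuing the search up to |y| = 50 finds no solutions either.
No (x, y) in the scanned range satisfies the equation.

No integer solutions with |y| ≤ 50.


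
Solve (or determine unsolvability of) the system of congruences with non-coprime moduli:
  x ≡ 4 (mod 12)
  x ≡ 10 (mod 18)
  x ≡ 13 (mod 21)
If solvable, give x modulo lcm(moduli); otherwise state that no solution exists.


Moduli 12, 18, 21 are not pairwise coprime, so CRT works modulo lcm(m_i) when all pairwise compatibility conditions hold.
Pairwise compatibility: gcd(m_i, m_j) must divide a_i - a_j for every pair.
Merge one congruence at a time:
  Start: x ≡ 4 (mod 12).
  Combine with x ≡ 10 (mod 18): gcd(12, 18) = 6; 10 - 4 = 6, which IS divisible by 6, so compatible.
    Write x = 4 + 12·t and substitute into x ≡ 10 (mod 18): 12·t ≡ 10 − 4 = 6 (mod 18).
    Divide the congruence (and modulus) by g = 6: 2·t ≡ 1 (mod 3).
    The inverse of 2 mod 3 is 2 (since 2·2 = 4 = 1·3 + 1), so t ≡ 2·1 = 2 ≡ 2 (mod 3).
    Then x = 4 + 12·2 = 28, valid modulo lcm(12, 18) = 36: x ≡ 28 (mod 36).
  Combine with x ≡ 13 (mod 21): gcd(36, 21) = 3; 13 - 28 = -15, which IS divisible by 3, so compatible.
    Write x = 28 + 36·t and substitute into x ≡ 13 (mod 21): 36·t ≡ 13 − 28 = -15 (mod 21).
    Divide the congruence (and modulus) by g = 3: 12·t ≡ -5 (mod 7).
    Reduce coefficients mod 7: 5·t ≡ 2 (mod 7).
    The inverse of 5 mod 7 is 3 (since 5·3 = 15 = 2·7 + 1), so t ≡ 3·2 = 6 ≡ 6 (mod 7).
    Then x = 28 + 36·6 = 244, valid modulo lcm(36, 21) = 252: x ≡ 244 (mod 252).
Verify: 244 mod 12 = 4, 244 mod 18 = 10, 244 mod 21 = 13.

x ≡ 244 (mod 252).


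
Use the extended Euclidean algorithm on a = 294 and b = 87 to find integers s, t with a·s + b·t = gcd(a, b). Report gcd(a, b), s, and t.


Euclidean algorithm on (294, 87) — divide until remainder is 0:
  294 = 3 · 87 + 33
  87 = 2 · 33 + 21
  33 = 1 · 21 + 12
  21 = 1 · 12 + 9
  12 = 1 · 9 + 3
  9 = 3 · 3 + 0
gcd(294, 87) = 3.
Track Bezout coefficients alongside the remainders: start with r₀ = 294 = a·1 + b·0 (s = 1, t = 0) and r₁ = 87 = a·0 + b·1 (s = 0, t = 1); each new remainder r_{k+1} = r_{k-1} − q_k·r_k inherits s_{k+1} = s_{k-1} − q_k·s_k, t_{k+1} = t_{k-1} − q_k·t_k, so r_k = a·s_k + b·t_k at every step:
  q = 3: r = 33, s = 1 − 3·0 = 1, t = 0 − 3·1 = -3  (check: 294·1 + 87·(-3) = 33)
  q = 2: r = 21, s = 0 − 2·1 = -2, t = 1 − 2·(-3) = 7  (check: 294·(-2) + 87·7 = 21)
  q = 1: r = 12, s = 1 − 1·(-2) = 3, t = -3 − 1·7 = -10  (check: 294·3 + 87·(-10) = 12)
  q = 1: r = 9, s = -2 − 1·3 = -5, t = 7 − 1·(-10) = 17  (check: 294·(-5) + 87·17 = 9)
  q = 1: r = 3, s = 3 − 1·(-5) = 8, t = -10 − 1·17 = -27  (check: 294·8 + 87·(-27) = 3)
The row with r = 3 (the gcd) gives the Bezout coefficients s = 8, t = -27.
Result: 294 · (8) + 87 · (-27) = 3.

gcd(294, 87) = 3; s = 8, t = -27 (check: 294·8 + 87·(-27) = 3).


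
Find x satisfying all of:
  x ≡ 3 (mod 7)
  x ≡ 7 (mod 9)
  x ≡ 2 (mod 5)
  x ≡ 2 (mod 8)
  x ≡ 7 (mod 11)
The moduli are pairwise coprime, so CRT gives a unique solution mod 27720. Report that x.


Product of moduli M = 7 · 9 · 5 · 8 · 11 = 27720.
Merge one congruence at a time:
  Start: x ≡ 3 (mod 7).
  Combine with x ≡ 7 (mod 9); new modulus lcm = 63.
    Write x = 3 + 7·t and substitute into x ≡ 7 (mod 9): 7·t ≡ 7 − 3 = 4 (mod 9).
    The inverse of 7 mod 9 is 4 (since 7·4 = 28 = 3·9 + 1), so t ≡ 4·4 = 16 ≡ 7 (mod 9).
    Then x = 3 + 7·7 = 52, valid modulo lcm(7, 9) = 63: x ≡ 52 (mod 63).
  Combine with x ≡ 2 (mod 5); new modulus lcm = 315.
    Write x = 52 + 63·t and substitute into x ≡ 2 (mod 5): 63·t ≡ 2 − 52 = -50 (mod 5).
    Reduce coefficients mod 5: 3·t ≡ 0 (mod 5).
    The inverse of 3 mod 5 is 2 (since 3·2 = 6 = 1·5 + 1), so t ≡ 2·0 = 0 ≡ 0 (mod 5).
    Then x = 52 + 63·0 = 52, valid modulo lcm(63, 5) = 315: x ≡ 52 (mod 315).
  Combine with x ≡ 2 (mod 8); new modulus lcm = 2520.
    Write x = 52 + 315·t and substitute into x ≡ 2 (mod 8): 315·t ≡ 2 − 52 = -50 (mod 8).
    Reduce coefficients mod 8: 3·t ≡ 6 (mod 8).
    The inverse of 3 mod 8 is 3 (since 3·3 = 9 = 1·8 + 1), so t ≡ 3·6 = 18 ≡ 2 (mod 8).
    Then x = 52 + 315·2 = 682, valid modulo lcm(315, 8) = 2520: x ≡ 682 (mod 2520).
  Combine with x ≡ 7 (mod 11); new modulus lcm = 27720.
    Write x = 682 + 2520·t and substitute into x ≡ 7 (mod 11): 2520·t ≡ 7 − 682 = -675 (mod 11).
    Reduce coefficients mod 11: 1·t ≡ 7 (mod 11).
    So t ≡ 7 (mod 11).
    Then x = 682 + 2520·7 = 18322, valid modulo lcm(2520, 11) = 27720: x ≡ 18322 (mod 27720).
Verify against each original: 18322 mod 7 = 3, 18322 mod 9 = 7, 18322 mod 5 = 2, 18322 mod 8 = 2, 18322 mod 11 = 7.

x ≡ 18322 (mod 27720).


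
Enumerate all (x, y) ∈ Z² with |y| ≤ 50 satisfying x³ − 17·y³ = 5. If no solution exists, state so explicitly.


The equation is x³ - 17y³ = 5. For fixed y, x³ = 17·y³ + 5, so a solution requires the RHS to be a perfect cube.
Strategy: iterate y from -50 to 50, compute RHS = 17·y³ + 5, and check whether it is a (positive or negative) perfect cube.
Check small values of y:
  y = 0: RHS = 5 is not a perfect cube.
  y = 1: RHS = 22 is not a perfect cube.
  y = -1: RHS = -12 is not a perfect cube.
  y = 2: RHS = 141 is not a perfect cube.
  y = -2: RHS = -131 is not a perfect cube.
  y = 3: RHS = 464 is not a perfect cube.
  y = -3: RHS = -454 is not a perfect cube.
Continuing the search up to |y| = 50 finds no solutions either.
No (x, y) in the scanned range satisfies the equation.

No integer solutions with |y| ≤ 50.


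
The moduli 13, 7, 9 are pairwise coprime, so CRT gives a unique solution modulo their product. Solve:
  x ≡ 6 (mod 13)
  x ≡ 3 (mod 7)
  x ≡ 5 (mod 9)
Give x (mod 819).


Moduli 13, 7, 9 are pairwise coprime; by CRT there is a unique solution modulo M = 13 · 7 · 9 = 819.
Solve pairwise, accumulating the modulus:
  Start with x ≡ 6 (mod 13).
  Combine with x ≡ 3 (mod 7): since gcd(13, 7) = 1, we get a unique residue mod 91.
    Write x = 6 + 13·t and substitute into x ≡ 3 (mod 7): 13·t ≡ 3 − 6 = -3 (mod 7).
    Reduce coefficients mod 7: 6·t ≡ 4 (mod 7).
    The inverse of 6 mod 7 is 6 (since 6·6 = 36 = 5·7 + 1), so t ≡ 6·4 = 24 ≡ 3 (mod 7).
    Then x = 6 + 13·3 = 45, valid modulo lcm(13, 7) = 91: x ≡ 45 (mod 91).
  Combine with x ≡ 5 (mod 9): since gcd(91, 9) = 1, we get a unique residue mod 819.
    Write x = 45 + 91·t and substitute into x ≡ 5 (mod 9): 91·t ≡ 5 − 45 = -40 (mod 9).
    Reduce coefficients mod 9: 1·t ≡ 5 (mod 9).
    So t ≡ 5 (mod 9).
    Then x = 45 + 91·5 = 500, valid modulo lcm(91, 9) = 819: x ≡ 500 (mod 819).
Verify: 500 mod 13 = 6 ✓, 500 mod 7 = 3 ✓, 500 mod 9 = 5 ✓.

x ≡ 500 (mod 819).


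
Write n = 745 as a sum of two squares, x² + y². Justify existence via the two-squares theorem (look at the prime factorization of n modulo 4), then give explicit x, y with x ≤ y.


Step 1: Factor n = 745 = 5 · 149.
Step 2: Check the mod-4 condition on each prime factor: 5 ≡ 1 (mod 4), exponent 1; 149 ≡ 1 (mod 4), exponent 1.
All primes ≡ 3 (mod 4) appear to even exponent (or don't appear), so by the two-squares theorem n IS expressible as a sum of two squares.
Step 3: Build a representation. Here n = 5 · 149 is a product of primes ≡ 1 (mod 4). Each prime p ≡ 1 (mod 4) is itself a sum of two squares; find a² by testing p − a² for a perfect square:
  5: 5 − 1² = 4 = 2² ⇒ 5 = 1² + 2².
  149: 149 − 1² = 148, 149 − 2² = 145, 149 − 3² = 140, 149 − 4² = 133, 149 − 5² = 124, 149 − 6² = 113, 149 − 7² = 100 = 10² ⇒ 149 = 7² + 10².
  Combine using the Brahmagupta–Fibonacci identity (a² + b²)(c² + d²) = (ac − bd)² + (ad + bc)² = (ac + bd)² + (ad − bc)²:
  5 · 149 = 745: from (1² + 2²)(7² + 10²), take (1·7 − 2·10, 1·10 + 2·7) = (7 − 20, 10 + 14) = (-13, 24); dropping signs (only squares matter) gives (13, 24); check 13² + 24² = 169 + 576 = 745 ✓.
Step 4: Order so x ≤ y and verify: 13² + 24² = 169 + 576 = 745 = n. ✓

n = 745 = 13² + 24² (one valid representation with x ≤ y).


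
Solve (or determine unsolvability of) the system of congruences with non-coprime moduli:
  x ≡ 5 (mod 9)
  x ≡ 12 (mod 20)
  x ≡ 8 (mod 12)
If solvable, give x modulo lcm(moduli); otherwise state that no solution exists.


Moduli 9, 20, 12 are not pairwise coprime, so CRT works modulo lcm(m_i) when all pairwise compatibility conditions hold.
Pairwise compatibility: gcd(m_i, m_j) must divide a_i - a_j for every pair.
Merge one congruence at a time:
  Start: x ≡ 5 (mod 9).
  Combine with x ≡ 12 (mod 20): gcd(9, 20) = 1; 12 - 5 = 7, which IS divisible by 1, so compatible.
    Write x = 5 + 9·t and substitute into x ≡ 12 (mod 20): 9·t ≡ 12 − 5 = 7 (mod 20).
    The inverse of 9 mod 20 is 9 (since 9·9 = 81 = 4·20 + 1), so t ≡ 9·7 = 63 ≡ 3 (mod 20).
    Then x = 5 + 9·3 = 32, valid modulo lcm(9, 20) = 180: x ≡ 32 (mod 180).
  Combine with x ≡ 8 (mod 12): gcd(180, 12) = 12; 8 - 32 = -24, which IS divisible by 12, so compatible.
    Write x = 32 + 180·t and substitute into x ≡ 8 (mod 12): 180·t ≡ 8 − 32 = -24 (mod 12).
    Divide the congruence (and modulus) by g = 12: 15·t ≡ -2 (mod 1).
    Modulo 1 every t works; take t = 0.
    Then x = 32 + 180·0 = 32, valid modulo lcm(180, 12) = 180: x ≡ 32 (mod 180).
Verify: 32 mod 9 = 5, 32 mod 20 = 12, 32 mod 12 = 8.

x ≡ 32 (mod 180).


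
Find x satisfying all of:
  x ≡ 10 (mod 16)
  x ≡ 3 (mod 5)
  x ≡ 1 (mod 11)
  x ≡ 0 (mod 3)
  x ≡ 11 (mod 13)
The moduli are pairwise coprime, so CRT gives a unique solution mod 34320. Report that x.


Product of moduli M = 16 · 5 · 11 · 3 · 13 = 34320.
Merge one congruence at a time:
  Start: x ≡ 10 (mod 16).
  Combine with x ≡ 3 (mod 5); new modulus lcm = 80.
    Write x = 10 + 16·t and substitute into x ≡ 3 (mod 5): 16·t ≡ 3 − 10 = -7 (mod 5).
    Reduce coefficients mod 5: 1·t ≡ 3 (mod 5).
    So t ≡ 3 (mod 5).
    Then x = 10 + 16·3 = 58, valid modulo lcm(16, 5) = 80: x ≡ 58 (mod 80).
  Combine with x ≡ 1 (mod 11); new modulus lcm = 880.
    Write x = 58 + 80·t and substitute into x ≡ 1 (mod 11): 80·t ≡ 1 − 58 = -57 (mod 11).
    Reduce coefficients mod 11: 3·t ≡ 9 (mod 11).
    The inverse of 3 mod 11 is 4 (since 3·4 = 12 = 1·11 + 1), so t ≡ 4·9 = 36 ≡ 3 (mod 11).
    Then x = 58 + 80·3 = 298, valid modulo lcm(80, 11) = 880: x ≡ 298 (mod 880).
  Combine with x ≡ 0 (mod 3); new modulus lcm = 2640.
    Write x = 298 + 880·t and substitute into x ≡ 0 (mod 3): 880·t ≡ 0 − 298 = -298 (mod 3).
    Reduce coefficients mod 3: 1·t ≡ 2 (mod 3).
    So t ≡ 2 (mod 3).
    Then x = 298 + 880·2 = 2058, valid modulo lcm(880, 3) = 2640: x ≡ 2058 (mod 2640).
  Combine with x ≡ 11 (mod 13); new modulus lcm = 34320.
    Write x = 2058 + 2640·t and substitute into x ≡ 11 (mod 13): 2640·t ≡ 11 − 2058 = -2047 (mod 13).
    Reduce coefficients mod 13: 1·t ≡ 7 (mod 13).
    So t ≡ 7 (mod 13).
    Then x = 2058 + 2640·7 = 20538, valid modulo lcm(2640, 13) = 34320: x ≡ 20538 (mod 34320).
Verify against each original: 20538 mod 16 = 10, 20538 mod 5 = 3, 20538 mod 11 = 1, 20538 mod 3 = 0, 20538 mod 13 = 11.

x ≡ 20538 (mod 34320).


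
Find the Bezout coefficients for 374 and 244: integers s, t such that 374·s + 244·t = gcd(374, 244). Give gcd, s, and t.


Euclidean algorithm on (374, 244) — divide until remainder is 0:
  374 = 1 · 244 + 130
  244 = 1 · 130 + 114
  130 = 1 · 114 + 16
  114 = 7 · 16 + 2
  16 = 8 · 2 + 0
gcd(374, 244) = 2.
Track Bezout coefficients alongside the remainders: start with r₀ = 374 = a·1 + b·0 (s = 1, t = 0) and r₁ = 244 = a·0 + b·1 (s = 0, t = 1); each new remainder r_{k+1} = r_{k-1} − q_k·r_k inherits s_{k+1} = s_{k-1} − q_k·s_k, t_{k+1} = t_{k-1} − q_k·t_k, so r_k = a·s_k + b·t_k at every step:
  q = 1: r = 130, s = 1 − 1·0 = 1, t = 0 − 1·1 = -1  (check: 374·1 + 244·(-1) = 130)
  q = 1: r = 114, s = 0 − 1·1 = -1, t = 1 − 1·(-1) = 2  (check: 374·(-1) + 244·2 = 114)
  q = 1: r = 16, s = 1 − 1·(-1) = 2, t = -1 − 1·2 = -3  (check: 374·2 + 244·(-3) = 16)
  q = 7: r = 2, s = -1 − 7·2 = -15, t = 2 − 7·(-3) = 23  (check: 374·(-15) + 244·23 = 2)
The row with r = 2 (the gcd) gives the Bezout coefficients s = -15, t = 23.
Result: 374 · (-15) + 244 · (23) = 2.

gcd(374, 244) = 2; s = -15, t = 23 (check: 374·(-15) + 244·23 = 2).


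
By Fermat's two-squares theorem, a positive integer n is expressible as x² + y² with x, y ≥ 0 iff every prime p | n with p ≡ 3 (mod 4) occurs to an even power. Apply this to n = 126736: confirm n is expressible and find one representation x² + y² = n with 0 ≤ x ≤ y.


Step 1: Factor n = 126736 = 2^4 · 89^2.
Step 2: Check the mod-4 condition on each prime factor: 2 = 2 (special); 89 ≡ 1 (mod 4), exponent 2.
All primes ≡ 3 (mod 4) appear to even exponent (or don't appear), so by the two-squares theorem n IS expressible as a sum of two squares.
Step 3: Build a representation. Group n = k² · m with k = 4 and m = 89 · 89 = 7921 (a product of primes ≡ 1 (mod 4)); a representation of m scales to one of n via (k·x)² + (k·y)² = k²(x² + y²). Each prime p ≡ 1 (mod 4) is itself a sum of two squares; find a² by testing p − a² for a perfect square:
  89: 89 − 1² = 88, 89 − 2² = 85, 89 − 3² = 80, 89 − 4² = 73, 89 − 5² = 64 = 8² ⇒ 89 = 5² + 8².
  Combine using the Brahmagupta–Fibonacci identity (a² + b²)(c² + d²) = (ac − bd)² + (ad + bc)² = (ac + bd)² + (ad − bc)²:
  89 · 89 = 7921: from (5² + 8²)(5² + 8²), take (5·5 − 8·8, 5·8 + 8·5) = (25 − 64, 40 + 40) = (-39, 80); dropping signs (only squares matter) gives (39, 80); check 39² + 80² = 1521 + 6400 = 7921 ✓.
  Scale by k = 4: (4·39, 4·80) = (156, 320).
Step 4: Order so x ≤ y and verify: 156² + 320² = 24336 + 102400 = 126736 = n. ✓

n = 126736 = 156² + 320² (one valid representation with x ≤ y).


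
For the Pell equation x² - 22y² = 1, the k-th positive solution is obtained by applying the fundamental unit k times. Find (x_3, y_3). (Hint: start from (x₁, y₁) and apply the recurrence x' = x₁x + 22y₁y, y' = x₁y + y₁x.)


Step 1: Find the fundamental solution (x₁, y₁) of x² - 22y² = 1.
  Expand √22 as a continued fraction. a₀ = ⌊√22⌋ = 4; iterate m_{k+1} = d_k·a_k − m_k, d_{k+1} = (22 − m_{k+1}²)/d_k, a_{k+1} = ⌊(a₀ + m_{k+1})/d_{k+1}⌋ (starting m₀ = 0, d₀ = 1), with convergents p_k = a_k·p_{k-1} + p_{k-2}, q_k = a_k·q_{k-1} + q_{k-2} (p₋₁ = 1, q₋₁ = 0):
  k = 0: a₀ = 4; p₀/q₀ = 4/1; p₀² − 22·q₀² = 16 − 22 = -6.
  k = 1: m = 4, d = 6, a = ⌊(4 + 4)/6⌋ = 1; p/q = (1·4 + 1)/(1·1 + 0) = 5/1; p² − 22·q² = 25 − 22 = 3.
  k = 2: m = 2, d = 3, a = ⌊(4 + 2)/3⌋ = 2; p/q = (2·5 + 4)/(2·1 + 1) = 14/3; p² − 22·q² = 196 − 198 = -2.
  k = 3: m = 4, d = 2, a = ⌊(4 + 4)/2⌋ = 4; p/q = (4·14 + 5)/(4·3 + 1) = 61/13; p² − 22·q² = 3721 − 3718 = 3.
  k = 4: m = 4, d = 3, a = ⌊(4 + 4)/3⌋ = 2; p/q = (2·61 + 14)/(2·13 + 3) = 136/29; p² − 22·q² = 18496 − 18502 = -6.
  k = 5: m = 2, d = 6, a = ⌊(4 + 2)/6⌋ = 1; p/q = (1·136 + 61)/(1·29 + 13) = 197/42; p² − 22·q² = 38809 − 38808 = 1.
  The first convergent with p² − 22·q² = 1 gives the fundamental solution (x₁, y₁) = (197, 42).
Step 2: Apply the recurrence (x_{n+1}, y_{n+1}) = (x₁x_n + 22y₁y_n, x₁y_n + y₁x_n) repeatedly.
  From (x_1, y_1) = (197, 42): x_2 = 197·197 + 22·42·42 = 77617; y_2 = 197·42 + 42·197 = 16548.
  From (x_2, y_2) = (77617, 16548): x_3 = 197·77617 + 22·42·16548 = 30580901; y_3 = 197·16548 + 42·77617 = 6519870.
Step 3: Verify x_3² - 22·y_3² = 935191505971801 - 935191505971800 = 1 (should be 1). ✓

(x_1, y_1) = (197, 42); (x_3, y_3) = (30580901, 6519870).


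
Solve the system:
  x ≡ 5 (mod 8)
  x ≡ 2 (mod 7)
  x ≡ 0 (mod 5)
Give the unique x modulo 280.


Moduli 8, 7, 5 are pairwise coprime; by CRT there is a unique solution modulo M = 8 · 7 · 5 = 280.
Solve pairwise, accumulating the modulus:
  Start with x ≡ 5 (mod 8).
  Combine with x ≡ 2 (mod 7): since gcd(8, 7) = 1, we get a unique residue mod 56.
    Write x = 5 + 8·t and substitute into x ≡ 2 (mod 7): 8·t ≡ 2 − 5 = -3 (mod 7).
    Reduce coefficients mod 7: 1·t ≡ 4 (mod 7).
    So t ≡ 4 (mod 7).
    Then x = 5 + 8·4 = 37, valid modulo lcm(8, 7) = 56: x ≡ 37 (mod 56).
  Combine with x ≡ 0 (mod 5): since gcd(56, 5) = 1, we get a unique residue mod 280.
    Write x = 37 + 56·t and substitute into x ≡ 0 (mod 5): 56·t ≡ 0 − 37 = -37 (mod 5).
    Reduce coefficients mod 5: 1·t ≡ 3 (mod 5).
    So t ≡ 3 (mod 5).
    Then x = 37 + 56·3 = 205, valid modulo lcm(56, 5) = 280: x ≡ 205 (mod 280).
Verify: 205 mod 8 = 5 ✓, 205 mod 7 = 2 ✓, 205 mod 5 = 0 ✓.

x ≡ 205 (mod 280).


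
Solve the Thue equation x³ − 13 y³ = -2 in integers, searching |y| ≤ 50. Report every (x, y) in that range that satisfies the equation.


The equation is x³ - 13y³ = -2. For fixed y, x³ = 13·y³ − 2, so a solution requires the RHS to be a perfect cube.
Strategy: iterate y from -50 to 50, compute RHS = 13·y³ − 2, and check whether it is a (positive or negative) perfect cube.
Check small values of y:
  y = 0: RHS = -2 is not a perfect cube.
  y = 1: RHS = 11 is not a perfect cube.
  y = -1: RHS = -15 is not a perfect cube.
  y = 2: RHS = 102 is not a perfect cube.
  y = -2: RHS = -106 is not a perfect cube.
  y = 3: RHS = 349 is not a perfect cube.
  y = -3: RHS = -353 is not a perfect cube.
Continuing the search up to |y| = 50 finds no solutions either.
No (x, y) in the scanned range satisfies the equation.

No integer solutions with |y| ≤ 50.


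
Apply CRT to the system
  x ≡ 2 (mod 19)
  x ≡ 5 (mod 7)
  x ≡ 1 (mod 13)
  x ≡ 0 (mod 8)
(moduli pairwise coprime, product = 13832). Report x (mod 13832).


Product of moduli M = 19 · 7 · 13 · 8 = 13832.
Merge one congruence at a time:
  Start: x ≡ 2 (mod 19).
  Combine with x ≡ 5 (mod 7); new modulus lcm = 133.
    Write x = 2 + 19·t and substitute into x ≡ 5 (mod 7): 19·t ≡ 5 − 2 = 3 (mod 7).
    Reduce coefficients mod 7: 5·t ≡ 3 (mod 7).
    The inverse of 5 mod 7 is 3 (since 5·3 = 15 = 2·7 + 1), so t ≡ 3·3 = 9 ≡ 2 (mod 7).
    Then x = 2 + 19·2 = 40, valid modulo lcm(19, 7) = 133: x ≡ 40 (mod 133).
  Combine with x ≡ 1 (mod 13); new modulus lcm = 1729.
    Write x = 40 + 133·t and substitute into x ≡ 1 (mod 13): 133·t ≡ 1 − 40 = -39 (mod 13).
    Reduce coefficients mod 13: 3·t ≡ 0 (mod 13).
    The inverse of 3 mod 13 is 9 (since 3·9 = 27 = 2·13 + 1), so t ≡ 9·0 = 0 ≡ 0 (mod 13).
    Then x = 40 + 133·0 = 40, valid modulo lcm(133, 13) = 1729: x ≡ 40 (mod 1729).
  Combine with x ≡ 0 (mod 8); new modulus lcm = 13832.
    Write x = 40 + 1729·t and substitute into x ≡ 0 (mod 8): 1729·t ≡ 0 − 40 = -40 (mod 8).
    Reduce coefficients mod 8: 1·t ≡ 0 (mod 8).
    So t ≡ 0 (mod 8).
    Then x = 40 + 1729·0 = 40, valid modulo lcm(1729, 8) = 13832: x ≡ 40 (mod 13832).
Verify against each original: 40 mod 19 = 2, 40 mod 7 = 5, 40 mod 13 = 1, 40 mod 8 = 0.

x ≡ 40 (mod 13832).


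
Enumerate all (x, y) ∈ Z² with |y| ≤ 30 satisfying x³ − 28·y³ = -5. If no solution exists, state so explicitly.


The equation is x³ - 28y³ = -5. For fixed y, x³ = 28·y³ − 5, so a solution requires the RHS to be a perfect cube.
Strategy: iterate y from -30 to 30, compute RHS = 28·y³ − 5, and check whether it is a (positive or negative) perfect cube.
Check small values of y:
  y = 0: RHS = -5 is not a perfect cube.
  y = 1: RHS = 23 is not a perfect cube.
  y = -1: RHS = -33 is not a perfect cube.
  y = 2: RHS = 219 is not a perfect cube.
  y = -2: RHS = -229 is not a perfect cube.
  y = 3: RHS = 751 is not a perfect cube.
  y = -3: RHS = -761 is not a perfect cube.
Continuing the search up to |y| = 30 finds no solutions either.
No (x, y) in the scanned range satisfies the equation.

No integer solutions with |y| ≤ 30.


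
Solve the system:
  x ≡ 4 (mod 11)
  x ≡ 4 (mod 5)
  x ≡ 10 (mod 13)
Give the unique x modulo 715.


Moduli 11, 5, 13 are pairwise coprime; by CRT there is a unique solution modulo M = 11 · 5 · 13 = 715.
Solve pairwise, accumulating the modulus:
  Start with x ≡ 4 (mod 11).
  Combine with x ≡ 4 (mod 5): since gcd(11, 5) = 1, we get a unique residue mod 55.
    Write x = 4 + 11·t and substitute into x ≡ 4 (mod 5): 11·t ≡ 4 − 4 = 0 (mod 5).
    Reduce coefficients mod 5: 1·t ≡ 0 (mod 5).
    So t ≡ 0 (mod 5).
    Then x = 4 + 11·0 = 4, valid modulo lcm(11, 5) = 55: x ≡ 4 (mod 55).
  Combine with x ≡ 10 (mod 13): since gcd(55, 13) = 1, we get a unique residue mod 715.
    Write x = 4 + 55·t and substitute into x ≡ 10 (mod 13): 55·t ≡ 10 − 4 = 6 (mod 13).
    Reduce coefficients mod 13: 3·t ≡ 6 (mod 13).
    The inverse of 3 mod 13 is 9 (since 3·9 = 27 = 2·13 + 1), so t ≡ 9·6 = 54 ≡ 2 (mod 13).
    Then x = 4 + 55·2 = 114, valid modulo lcm(55, 13) = 715: x ≡ 114 (mod 715).
Verify: 114 mod 11 = 4 ✓, 114 mod 5 = 4 ✓, 114 mod 13 = 10 ✓.

x ≡ 114 (mod 715).


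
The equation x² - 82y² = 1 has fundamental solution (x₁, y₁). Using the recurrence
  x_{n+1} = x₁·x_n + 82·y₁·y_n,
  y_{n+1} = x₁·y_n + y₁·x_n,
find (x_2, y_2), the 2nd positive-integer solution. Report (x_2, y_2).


Step 1: Find the fundamental solution (x₁, y₁) of x² - 82y² = 1.
  Expand √82 as a continued fraction. a₀ = ⌊√82⌋ = 9; iterate m_{k+1} = d_k·a_k − m_k, d_{k+1} = (82 − m_{k+1}²)/d_k, a_{k+1} = ⌊(a₀ + m_{k+1})/d_{k+1}⌋ (starting m₀ = 0, d₀ = 1), with convergents p_k = a_k·p_{k-1} + p_{k-2}, q_k = a_k·q_{k-1} + q_{k-2} (p₋₁ = 1, q₋₁ = 0):
  k = 0: a₀ = 9; p₀/q₀ = 9/1; p₀² − 82·q₀² = 81 − 82 = -1.
  k = 1: m = 9, d = 1, a = ⌊(9 + 9)/1⌋ = 18; p/q = (18·9 + 1)/(18·1 + 0) = 163/18; p² − 82·q² = 26569 − 26568 = 1.
  The first convergent with p² − 82·q² = 1 gives the fundamental solution (x₁, y₁) = (163, 18).
Step 2: Apply the recurrence (x_{n+1}, y_{n+1}) = (x₁x_n + 82y₁y_n, x₁y_n + y₁x_n) repeatedly.
  From (x_1, y_1) = (163, 18): x_2 = 163·163 + 82·18·18 = 53137; y_2 = 163·18 + 18·163 = 5868.
Step 3: Verify x_2² - 82·y_2² = 2823540769 - 2823540768 = 1 (should be 1). ✓

(x_1, y_1) = (163, 18); (x_2, y_2) = (53137, 5868).


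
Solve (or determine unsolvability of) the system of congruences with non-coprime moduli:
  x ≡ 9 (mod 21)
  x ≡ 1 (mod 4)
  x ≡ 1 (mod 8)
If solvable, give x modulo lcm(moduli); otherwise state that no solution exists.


Moduli 21, 4, 8 are not pairwise coprime, so CRT works modulo lcm(m_i) when all pairwise compatibility conditions hold.
Pairwise compatibility: gcd(m_i, m_j) must divide a_i - a_j for every pair.
Merge one congruence at a time:
  Start: x ≡ 9 (mod 21).
  Combine with x ≡ 1 (mod 4): gcd(21, 4) = 1; 1 - 9 = -8, which IS divisible by 1, so compatible.
    Write x = 9 + 21·t and substitute into x ≡ 1 (mod 4): 21·t ≡ 1 − 9 = -8 (mod 4).
    Reduce coefficients mod 4: 1·t ≡ 0 (mod 4).
    So t ≡ 0 (mod 4).
    Then x = 9 + 21·0 = 9, valid modulo lcm(21, 4) = 84: x ≡ 9 (mod 84).
  Combine with x ≡ 1 (mod 8): gcd(84, 8) = 4; 1 - 9 = -8, which IS divisible by 4, so compatible.
    Write x = 9 + 84·t and substitute into x ≡ 1 (mod 8): 84·t ≡ 1 − 9 = -8 (mod 8).
    Divide the congruence (and modulus) by g = 4: 21·t ≡ -2 (mod 2).
    Reduce coefficients mod 2: 1·t ≡ 0 (mod 2).
    So t ≡ 0 (mod 2).
    Then x = 9 + 84·0 = 9, valid modulo lcm(84, 8) = 168: x ≡ 9 (mod 168).
Verify: 9 mod 21 = 9, 9 mod 4 = 1, 9 mod 8 = 1.

x ≡ 9 (mod 168).


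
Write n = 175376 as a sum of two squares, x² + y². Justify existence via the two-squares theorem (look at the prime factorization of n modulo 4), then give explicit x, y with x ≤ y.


Step 1: Factor n = 175376 = 2^4 · 97 · 113.
Step 2: Check the mod-4 condition on each prime factor: 2 = 2 (special); 97 ≡ 1 (mod 4), exponent 1; 113 ≡ 1 (mod 4), exponent 1.
All primes ≡ 3 (mod 4) appear to even exponent (or don't appear), so by the two-squares theorem n IS expressible as a sum of two squares.
Step 3: Build a representation. Group n = k² · m with k = 4 and m = 97 · 113 = 10961 (a product of primes ≡ 1 (mod 4)); a representation of m scales to one of n via (k·x)² + (k·y)² = k²(x² + y²). Each prime p ≡ 1 (mod 4) is itself a sum of two squares; find a² by testing p − a² for a perfect square:
  97: 97 − 1² = 96, 97 − 2² = 93, 97 − 3² = 88, 97 − 4² = 81 = 9² ⇒ 97 = 4² + 9².
  113: 113 − 1² = 112, 113 − 2² = 109, 113 − 3² = 104, 113 − 4² = 97, 113 − 5² = 88, 113 − 6² = 77, 113 − 7² = 64 = 8² ⇒ 113 = 7² + 8².
  Combine using the Brahmagupta–Fibonacci identity (a² + b²)(c² + d²) = (ac − bd)² + (ad + bc)² = (ac + bd)² + (ad − bc)²:
  97 · 113 = 10961: from (4² + 9²)(7² + 8²), take (4·7 − 9·8, 4·8 + 9·7) = (28 − 72, 32 + 63) = (-44, 95); dropping signs (only squares matter) gives (44, 95); check 44² + 95² = 1936 + 9025 = 10961 ✓.
  Scale by k = 4: (4·44, 4·95) = (176, 380).
Step 4: Order so x ≤ y and verify: 176² + 380² = 30976 + 144400 = 175376 = n. ✓

n = 175376 = 176² + 380² (one valid representation with x ≤ y).


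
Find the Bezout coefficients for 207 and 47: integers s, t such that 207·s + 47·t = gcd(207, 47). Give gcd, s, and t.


Euclidean algorithm on (207, 47) — divide until remainder is 0:
  207 = 4 · 47 + 19
  47 = 2 · 19 + 9
  19 = 2 · 9 + 1
  9 = 9 · 1 + 0
gcd(207, 47) = 1.
Track Bezout coefficients alongside the remainders: start with r₀ = 207 = a·1 + b·0 (s = 1, t = 0) and r₁ = 47 = a·0 + b·1 (s = 0, t = 1); each new remainder r_{k+1} = r_{k-1} − q_k·r_k inherits s_{k+1} = s_{k-1} − q_k·s_k, t_{k+1} = t_{k-1} − q_k·t_k, so r_k = a·s_k + b·t_k at every step:
  q = 4: r = 19, s = 1 − 4·0 = 1, t = 0 − 4·1 = -4  (check: 207·1 + 47·(-4) = 19)
  q = 2: r = 9, s = 0 − 2·1 = -2, t = 1 − 2·(-4) = 9  (check: 207·(-2) + 47·9 = 9)
  q = 2: r = 1, s = 1 − 2·(-2) = 5, t = -4 − 2·9 = -22  (check: 207·5 + 47·(-22) = 1)
The row with r = 1 (the gcd) gives the Bezout coefficients s = 5, t = -22.
Result: 207 · (5) + 47 · (-22) = 1.

gcd(207, 47) = 1; s = 5, t = -22 (check: 207·5 + 47·(-22) = 1).


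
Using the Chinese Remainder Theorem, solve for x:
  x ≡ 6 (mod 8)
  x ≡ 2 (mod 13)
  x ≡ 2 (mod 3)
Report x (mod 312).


Moduli 8, 13, 3 are pairwise coprime; by CRT there is a unique solution modulo M = 8 · 13 · 3 = 312.
Solve pairwise, accumulating the modulus:
  Start with x ≡ 6 (mod 8).
  Combine with x ≡ 2 (mod 13): since gcd(8, 13) = 1, we get a unique residue mod 104.
    Write x = 6 + 8·t and substitute into x ≡ 2 (mod 13): 8·t ≡ 2 − 6 = -4 (mod 13).
    Reduce coefficients mod 13: 8·t ≡ 9 (mod 13).
    The inverse of 8 mod 13 is 5 (since 8·5 = 40 = 3·13 + 1), so t ≡ 5·9 = 45 ≡ 6 (mod 13).
    Then x = 6 + 8·6 = 54, valid modulo lcm(8, 13) = 104: x ≡ 54 (mod 104).
  Combine with x ≡ 2 (mod 3): since gcd(104, 3) = 1, we get a unique residue mod 312.
    Write x = 54 + 104·t and substitute into x ≡ 2 (mod 3): 104·t ≡ 2 − 54 = -52 (mod 3).
    Reduce coefficients mod 3: 2·t ≡ 2 (mod 3).
    The inverse of 2 mod 3 is 2 (since 2·2 = 4 = 1·3 + 1), so t ≡ 2·2 = 4 ≡ 1 (mod 3).
    Then x = 54 + 104·1 = 158, valid modulo lcm(104, 3) = 312: x ≡ 158 (mod 312).
Verify: 158 mod 8 = 6 ✓, 158 mod 13 = 2 ✓, 158 mod 3 = 2 ✓.

x ≡ 158 (mod 312).


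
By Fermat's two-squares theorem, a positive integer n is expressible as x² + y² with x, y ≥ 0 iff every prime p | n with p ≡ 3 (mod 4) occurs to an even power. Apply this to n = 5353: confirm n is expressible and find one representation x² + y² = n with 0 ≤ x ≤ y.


Step 1: Factor n = 5353 = 53 · 101.
Step 2: Check the mod-4 condition on each prime factor: 53 ≡ 1 (mod 4), exponent 1; 101 ≡ 1 (mod 4), exponent 1.
All primes ≡ 3 (mod 4) appear to even exponent (or don't appear), so by the two-squares theorem n IS expressible as a sum of two squares.
Step 3: Build a representation. Here n = 53 · 101 is a product of primes ≡ 1 (mod 4). Each prime p ≡ 1 (mod 4) is itself a sum of two squares; find a² by testing p − a² for a perfect square:
  53: 53 − 1² = 52, 53 − 2² = 49 = 7² ⇒ 53 = 2² + 7².
  101: 101 − 1² = 100 = 10² ⇒ 101 = 1² + 10².
  Combine using the Brahmagupta–Fibonacci identity (a² + b²)(c² + d²) = (ac − bd)² + (ad + bc)² = (ac + bd)² + (ad − bc)²:
  53 · 101 = 5353: from (2² + 7²)(1² + 10²), take (2·1 − 7·10, 2·10 + 7·1) = (2 − 70, 20 + 7) = (-68, 27); dropping signs (only squares matter) gives (68, 27); check 68² + 27² = 4624 + 729 = 5353 ✓.
Step 4: Order so x ≤ y and verify: 27² + 68² = 729 + 4624 = 5353 = n. ✓

n = 5353 = 27² + 68² (one valid representation with x ≤ y).
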